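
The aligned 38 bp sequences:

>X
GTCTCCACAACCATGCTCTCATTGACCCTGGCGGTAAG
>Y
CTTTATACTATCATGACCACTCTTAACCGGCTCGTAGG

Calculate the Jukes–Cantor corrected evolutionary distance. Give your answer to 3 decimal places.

The sequences differ at 18 of 38 sites, so p = 18/38 ≈ 0.473684.
d = −(3/4) ln(1 − 4p/3) = −0.75 ln(1 − 0.631579) = −0.75 ln(0.368421)
  = −0.75 × (-0.998529) = 0.748897 substitutions/site.

0.749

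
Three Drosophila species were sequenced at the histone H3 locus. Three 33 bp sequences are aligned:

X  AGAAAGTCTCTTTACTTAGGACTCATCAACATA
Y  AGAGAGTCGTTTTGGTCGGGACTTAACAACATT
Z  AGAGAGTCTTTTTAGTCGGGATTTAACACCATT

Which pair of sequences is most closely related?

Y and Z

X–Y: 10/33 differ, p = 0.303, d = 0.388.
X–Z: 10/33 differ, p = 0.303, d = 0.388.
Y–Z: 4/33 differ, p = 0.121, d = 0.132.
The smallest distance is between Y and Z.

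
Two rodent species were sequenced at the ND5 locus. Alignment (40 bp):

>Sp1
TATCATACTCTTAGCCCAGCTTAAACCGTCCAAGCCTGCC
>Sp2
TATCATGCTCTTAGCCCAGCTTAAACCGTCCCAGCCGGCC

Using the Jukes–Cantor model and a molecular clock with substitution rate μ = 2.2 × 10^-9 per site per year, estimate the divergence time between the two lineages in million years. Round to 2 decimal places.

17.96

The sequences differ at 3 of 40 sites (7, 32, 37), so p = 3/40 = 0.075.
d = −(3/4) ln(1 − 4p/3) = −0.75 ln(1 − 0.1) = −0.75 ln(0.9)
  = −0.75 × (-0.105361) = 0.079021 substitutions/site.
Under a molecular clock d = 2μt, so t = d/(2μ) = 0.079021 / (2 × 2.2 × 10^-9) = 17.96 million years.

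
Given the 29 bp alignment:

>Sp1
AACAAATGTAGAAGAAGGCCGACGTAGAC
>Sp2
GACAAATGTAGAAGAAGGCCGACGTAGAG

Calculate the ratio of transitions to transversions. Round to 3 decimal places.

1.000

Transitions are A↔G and C↔T; transversions are all other mismatches.
Transitions: 1. Transversions: 1.
R = 1/1 = 1.000.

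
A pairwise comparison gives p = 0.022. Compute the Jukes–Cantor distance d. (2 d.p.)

d = −(3/4) ln(1 − 4p/3) = −0.75 ln(1 − 0.029333) = −0.75 ln(0.970667)
  = −0.75 × (-0.029772) = 0.022329 substitutions/site.

0.02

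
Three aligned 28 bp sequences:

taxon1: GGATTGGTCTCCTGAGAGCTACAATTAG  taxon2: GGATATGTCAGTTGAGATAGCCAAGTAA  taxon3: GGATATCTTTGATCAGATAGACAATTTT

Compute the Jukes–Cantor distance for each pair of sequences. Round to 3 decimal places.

taxon1–taxon2: 11/28 sites differ → p ≈ 0.392857, d = −0.75 ln(1 − 0.523809) = 0.556452 ≈ 0.556.
taxon1–taxon3: 12/28 sites differ → p ≈ 0.428571, d = −0.75 ln(1 − 0.571428) = 0.635472 ≈ 0.635.
taxon2–taxon3: 9/28 sites differ → p ≈ 0.321429, d = −0.75 ln(1 − 0.428572) = 0.419713 ≈ 0.420.

d(taxon1,taxon2) = 0.556, d(taxon1,taxon3) = 0.635, d(taxon2,taxon3) = 0.420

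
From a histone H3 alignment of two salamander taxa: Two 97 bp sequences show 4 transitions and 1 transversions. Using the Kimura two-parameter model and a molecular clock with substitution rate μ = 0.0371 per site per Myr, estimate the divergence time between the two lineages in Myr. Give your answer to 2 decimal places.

0.73

P = 4/97 ≈ 0.041237 and Q = 1/97 ≈ 0.010309.
Under the Kimura two-parameter model, d = −½ ln(1 − 2P − Q) − ¼ ln(1 − 2Q).
1 − 2P − Q = 0.907217, giving −½ ln(0.907217) = 0.048687.
1 − 2Q = 0.979382, giving −¼ ln(0.979382) = 0.005208.
d = 0.048687 + 0.005208 = 0.053895.
Under a molecular clock d = 2μt, so t = d/(2μ) = 0.053895 / (2 × 0.0371) = 0.73 Myr.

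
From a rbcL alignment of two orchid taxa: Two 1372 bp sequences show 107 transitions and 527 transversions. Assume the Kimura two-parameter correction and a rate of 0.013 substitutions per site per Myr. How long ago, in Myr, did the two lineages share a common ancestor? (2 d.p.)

28.99

P = 107/1372 ≈ 0.077988 and Q = 527/1372 ≈ 0.384111.
Under the Kimura two-parameter model, d = −½ ln(1 − 2P − Q) − ¼ ln(1 − 2Q).
1 − 2P − Q = 0.459913, giving −½ ln(0.459913) = 0.388359.
1 − 2Q = 0.231778, giving −¼ ln(0.231778) = 0.365494.
d = 0.388359 + 0.365494 = 0.753853.
Under a molecular clock d = 2μt, so t = d/(2μ) = 0.753853 / (2 × 0.013) = 28.99 Myr.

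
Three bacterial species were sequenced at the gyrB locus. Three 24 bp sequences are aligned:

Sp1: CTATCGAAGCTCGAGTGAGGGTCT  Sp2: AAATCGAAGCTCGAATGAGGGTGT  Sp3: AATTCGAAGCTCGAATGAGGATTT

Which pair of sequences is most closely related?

Sp1–Sp2: 4/24 differ, p = 0.167, d = 0.188.
Sp1–Sp3: 6/24 differ, p = 0.250, d = 0.304.
Sp2–Sp3: 3/24 differ, p = 0.125, d = 0.137.
The smallest distance is between Sp2 and Sp3.

Sp2 and Sp3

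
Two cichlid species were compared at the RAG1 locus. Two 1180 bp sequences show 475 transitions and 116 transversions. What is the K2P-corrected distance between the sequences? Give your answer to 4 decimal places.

P = 475/1180 ≈ 0.402542 and Q = 116/1180 ≈ 0.098305.
Under the Kimura two-parameter model, d = −½ ln(1 − 2P − Q) − ¼ ln(1 − 2Q).
1 − 2P − Q = 0.096611, giving −½ ln(0.096611) = 1.168531.
1 − 2Q = 0.80339, giving −¼ ln(0.80339) = 0.054729.
d = 1.168531 + 0.054729 = 1.223260.

1.2233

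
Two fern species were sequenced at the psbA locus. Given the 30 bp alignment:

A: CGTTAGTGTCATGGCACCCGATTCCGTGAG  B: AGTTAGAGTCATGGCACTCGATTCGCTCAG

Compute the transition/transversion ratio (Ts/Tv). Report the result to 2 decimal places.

0.20

Transitions are A↔G and C↔T; transversions are all other mismatches.
Transitions: 1. Transversions: 5.
R = 1/5 = 0.20.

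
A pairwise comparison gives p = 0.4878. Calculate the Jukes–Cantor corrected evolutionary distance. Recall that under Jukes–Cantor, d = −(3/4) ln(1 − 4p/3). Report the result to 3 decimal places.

0.788

d = −(3/4) ln(1 − 4p/3) = −0.75 ln(1 − 0.6504) = −0.75 ln(0.3496)
  = −0.75 × (-1.050966) = 0.788225 substitutions/site.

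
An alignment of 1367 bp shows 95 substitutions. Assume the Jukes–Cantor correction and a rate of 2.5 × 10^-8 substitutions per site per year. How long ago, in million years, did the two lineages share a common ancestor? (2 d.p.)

1.46

p = 95/1367 ≈ 0.069495.
d = −(3/4) ln(1 − 4p/3) = −0.75 ln(1 − 0.09266) = −0.75 ln(0.90734)
  = −0.75 × (-0.097238) = 0.072929 substitutions/site.
Under a molecular clock d = 2μt, so t = d/(2μ) = 0.072929 / (2 × 2.5 × 10^-8) = 1.46 million years.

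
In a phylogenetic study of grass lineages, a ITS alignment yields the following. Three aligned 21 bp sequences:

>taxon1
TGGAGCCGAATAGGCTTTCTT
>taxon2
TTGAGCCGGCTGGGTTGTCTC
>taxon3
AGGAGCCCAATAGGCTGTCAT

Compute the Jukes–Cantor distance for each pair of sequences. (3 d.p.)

d(taxon1,taxon2) = 0.441, d(taxon1,taxon3) = 0.220, d(taxon2,taxon3) = 0.635

taxon1–taxon2: 7/21 sites differ → p ≈ 0.333333, d = −0.75 ln(1 − 0.444444) = 0.440839 ≈ 0.441.
taxon1–taxon3: 4/21 sites differ → p ≈ 0.190476, d = −0.75 ln(1 − 0.253968) = 0.219740 ≈ 0.220.
taxon2–taxon3: 9/21 sites differ → p ≈ 0.428571, d = −0.75 ln(1 − 0.571428) = 0.635472 ≈ 0.635.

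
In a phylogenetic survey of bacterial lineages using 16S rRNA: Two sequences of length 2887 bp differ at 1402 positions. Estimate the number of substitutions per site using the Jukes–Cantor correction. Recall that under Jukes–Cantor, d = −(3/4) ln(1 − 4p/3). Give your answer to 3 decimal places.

0.782

p = 1402/2887 ≈ 0.485625.
d = −(3/4) ln(1 − 4p/3) = −0.75 ln(1 − 0.6475) = −0.75 ln(0.3525)
  = −0.75 × (-1.042705) = 0.782029 substitutions/site.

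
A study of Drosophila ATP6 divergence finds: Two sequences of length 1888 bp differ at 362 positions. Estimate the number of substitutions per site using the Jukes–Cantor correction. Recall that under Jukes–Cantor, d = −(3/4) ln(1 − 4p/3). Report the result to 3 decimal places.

0.221

p = 362/1888 ≈ 0.191737.
d = −(3/4) ln(1 − 4p/3) = −0.75 ln(1 − 0.255649) = −0.75 ln(0.744351)
  = −0.75 × (-0.295243) = 0.221432 substitutions/site.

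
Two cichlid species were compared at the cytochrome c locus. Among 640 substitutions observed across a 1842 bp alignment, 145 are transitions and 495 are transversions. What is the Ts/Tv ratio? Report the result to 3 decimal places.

0.293

R = 145/495 = 0.292929… ≈ 0.293 (to 3 d.p.).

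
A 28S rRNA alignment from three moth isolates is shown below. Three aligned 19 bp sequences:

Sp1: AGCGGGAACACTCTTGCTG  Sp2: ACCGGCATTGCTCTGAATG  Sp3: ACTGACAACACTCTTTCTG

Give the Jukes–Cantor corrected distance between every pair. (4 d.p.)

d(Sp1,Sp2) = 0.6181, d(Sp1,Sp3) = 0.3241, d(Sp2,Sp3) = 0.6181

Sp1–Sp2: 8/19 sites differ → p ≈ 0.421053, d = −0.75 ln(1 − 0.561404) = 0.618132 ≈ 0.6181.
Sp1–Sp3: 5/19 sites differ → p ≈ 0.263158, d = −0.75 ln(1 − 0.350877) = 0.324100 ≈ 0.3241.
Sp2–Sp3: 8/19 sites differ → p ≈ 0.421053, d = −0.75 ln(1 − 0.561404) = 0.618132 ≈ 0.6181.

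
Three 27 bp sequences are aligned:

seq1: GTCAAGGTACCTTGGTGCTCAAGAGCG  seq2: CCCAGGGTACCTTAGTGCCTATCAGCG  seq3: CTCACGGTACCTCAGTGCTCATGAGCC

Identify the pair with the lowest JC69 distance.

seq1–seq2: 8/27 differ, p = 0.296, d = 0.377.
seq1–seq3: 6/27 differ, p = 0.222, d = 0.264.
seq2–seq3: 7/27 differ, p = 0.259, d = 0.318.
The smallest distance is between seq1 and seq3.

seq1 and seq3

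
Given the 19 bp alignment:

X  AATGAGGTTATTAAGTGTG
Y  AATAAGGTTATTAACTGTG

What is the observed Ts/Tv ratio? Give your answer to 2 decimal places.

1.00

Transitions are A↔G and C↔T; transversions are all other mismatches.
Transitions: 1. Transversions: 1.
R = 1/1 = 1.00.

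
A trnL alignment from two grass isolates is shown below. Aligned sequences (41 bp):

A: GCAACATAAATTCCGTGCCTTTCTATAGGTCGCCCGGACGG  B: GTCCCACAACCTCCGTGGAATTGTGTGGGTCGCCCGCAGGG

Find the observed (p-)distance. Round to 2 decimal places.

0.34

The sequences differ at 14 of 41 positions.
p = 14/41 = 0.341463… ≈ 0.34 (to 2 d.p.).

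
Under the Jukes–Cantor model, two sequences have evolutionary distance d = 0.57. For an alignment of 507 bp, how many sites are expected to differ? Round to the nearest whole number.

202

Invert JC69: p = (3/4)(1 − e^(−4d/3)) = 0.75 × (1 − e^(-0.76)) = 0.75 × (1 − 0.467666) = 0.399251.
Expected differing sites = pL ≈ 0.399251 × 507 = 202.420257 ≈ 202.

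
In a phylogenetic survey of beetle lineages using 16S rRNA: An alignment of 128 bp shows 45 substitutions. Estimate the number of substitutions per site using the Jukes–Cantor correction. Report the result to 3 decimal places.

p = 45/128 ≈ 0.351563.
d = −(3/4) ln(1 − 4p/3) = −0.75 ln(1 − 0.468751) = −0.75 ln(0.531249)
  = −0.75 × (-0.632524) = 0.474393 substitutions/site.

0.474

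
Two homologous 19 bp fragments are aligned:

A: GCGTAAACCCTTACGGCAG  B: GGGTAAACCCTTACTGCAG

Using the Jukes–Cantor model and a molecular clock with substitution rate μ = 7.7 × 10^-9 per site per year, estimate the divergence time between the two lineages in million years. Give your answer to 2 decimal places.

The sequences differ at 2 of 19 sites (2, 15), so p = 2/19 ≈ 0.105263.
d = −(3/4) ln(1 − 4p/3) = −0.75 ln(1 − 0.140351) = −0.75 ln(0.859649)
  = −0.75 × (-0.151231) = 0.113423 substitutions/site.
Under a molecular clock d = 2μt, so t = d/(2μ) = 0.113423 / (2 × 7.7 × 10^-9) = 7.37 million years.

7.37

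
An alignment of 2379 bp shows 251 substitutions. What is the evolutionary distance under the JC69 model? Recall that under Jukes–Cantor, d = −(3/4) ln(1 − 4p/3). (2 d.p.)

0.11

p = 251/2379 ≈ 0.105507.
d = −(3/4) ln(1 − 4p/3) = −0.75 ln(1 − 0.140676) = −0.75 ln(0.859324)
  = −0.75 × (-0.151609) = 0.113707 substitutions/site.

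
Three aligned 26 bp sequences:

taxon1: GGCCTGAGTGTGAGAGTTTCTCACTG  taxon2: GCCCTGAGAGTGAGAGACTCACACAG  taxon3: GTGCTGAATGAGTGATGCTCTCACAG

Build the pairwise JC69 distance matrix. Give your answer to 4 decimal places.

taxon1–taxon2: 6/26 sites differ → p ≈ 0.230769, d = −0.75 ln(1 − 0.307692) = 0.275793 ≈ 0.2758.
taxon1–taxon3: 9/26 sites differ → p ≈ 0.346154, d = −0.75 ln(1 − 0.461539) = 0.464280 ≈ 0.4643.
taxon2–taxon3: 9/26 sites differ → p ≈ 0.346154, d = −0.75 ln(1 − 0.461539) = 0.464280 ≈ 0.4643.

d(taxon1,taxon2) = 0.2758, d(taxon1,taxon3) = 0.4643, d(taxon2,taxon3) = 0.4643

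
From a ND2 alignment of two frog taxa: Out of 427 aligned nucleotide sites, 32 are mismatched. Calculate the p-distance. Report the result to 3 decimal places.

p = 32/427 = 0.074941… ≈ 0.075 (to 3 d.p.).

0.075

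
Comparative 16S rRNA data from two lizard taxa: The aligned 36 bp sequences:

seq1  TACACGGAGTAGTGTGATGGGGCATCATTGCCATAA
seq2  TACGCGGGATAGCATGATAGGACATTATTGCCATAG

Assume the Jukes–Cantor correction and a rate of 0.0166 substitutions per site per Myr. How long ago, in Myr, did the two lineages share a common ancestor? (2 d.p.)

The sequences differ at 9 of 36 sites (4, 8, 9, 13, 14, 19, 22, 26, 36), so p = 9/36 = 0.25.
d = −(3/4) ln(1 − 4p/3) = −0.75 ln(1 − 0.333333) = −0.75 ln(0.666667)
  = −0.75 × (-0.405465) = 0.304099 substitutions/site.
Under a molecular clock d = 2μt, so t = d/(2μ) = 0.304099 / (2 × 0.0166) = 9.16 Myr.

9.16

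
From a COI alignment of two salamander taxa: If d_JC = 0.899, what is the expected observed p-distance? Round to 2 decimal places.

p = (3/4)(1 − e^(−4d/3)) = 0.75 × (1 − e^(-1.198667)) = 0.75 × (1 − 0.301596) = 0.523803.

0.52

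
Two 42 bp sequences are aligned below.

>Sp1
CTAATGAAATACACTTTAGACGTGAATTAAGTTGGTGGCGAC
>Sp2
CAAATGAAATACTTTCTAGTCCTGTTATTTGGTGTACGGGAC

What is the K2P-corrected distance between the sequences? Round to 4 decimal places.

0.5545

Of 42 sites, 2 differences are transitions and 14 are transversions, so P = 2/42 ≈ 0.047619 and Q = 14/42 ≈ 0.333333.
Under the Kimura two-parameter model, d = −½ ln(1 − 2P − Q) − ¼ ln(1 − 2Q).
1 − 2P − Q = 0.571429, giving −½ ln(0.571429) = 0.279808.
1 − 2Q = 0.333334, giving −¼ ln(0.333334) = 0.274653.
d = 0.279808 + 0.274653 = 0.554461.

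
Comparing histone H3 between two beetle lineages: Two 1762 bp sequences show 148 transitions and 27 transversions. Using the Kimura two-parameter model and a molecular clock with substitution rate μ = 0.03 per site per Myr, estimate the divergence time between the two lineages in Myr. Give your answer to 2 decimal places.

1.82

P = 148/1762 ≈ 0.083995 and Q = 27/1762 ≈ 0.015323.
Under the Kimura two-parameter model, d = −½ ln(1 − 2P − Q) − ¼ ln(1 − 2Q).
1 − 2P − Q = 0.816687, giving −½ ln(0.816687) = 0.101250.
1 − 2Q = 0.969354, giving −¼ ln(0.969354) = 0.007781.
d = 0.101250 + 0.007781 = 0.109031.
Under a molecular clock d = 2μt, so t = d/(2μ) = 0.109031 / (2 × 0.03) = 1.82 Myr.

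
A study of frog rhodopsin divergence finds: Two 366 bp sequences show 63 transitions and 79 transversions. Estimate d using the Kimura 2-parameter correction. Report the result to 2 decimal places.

P = 63/366 ≈ 0.172131 and Q = 79/366 ≈ 0.215847.
Under the Kimura two-parameter model, d = −½ ln(1 − 2P − Q) − ¼ ln(1 − 2Q).
1 − 2P − Q = 0.439891, giving −½ ln(0.439891) = 0.410614.
1 − 2Q = 0.568306, giving −¼ ln(0.568306) = 0.141274.
d = 0.410614 + 0.141274 = 0.551888.

0.55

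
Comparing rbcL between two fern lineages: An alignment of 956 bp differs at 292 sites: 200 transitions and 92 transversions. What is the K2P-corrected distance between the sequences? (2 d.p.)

0.41

P = 200/956 ≈ 0.209205 and Q = 92/956 ≈ 0.096234.
Under the Kimura two-parameter model, d = −½ ln(1 − 2P − Q) − ¼ ln(1 − 2Q).
1 − 2P − Q = 0.485356, giving −½ ln(0.485356) = 0.361436.
1 − 2Q = 0.807532, giving −¼ ln(0.807532) = 0.053443.
d = 0.361436 + 0.053443 = 0.414879.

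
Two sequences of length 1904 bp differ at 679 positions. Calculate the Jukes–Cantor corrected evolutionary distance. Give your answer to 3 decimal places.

0.484

p = 679/1904 ≈ 0.356618.
d = −(3/4) ln(1 − 4p/3) = −0.75 ln(1 − 0.475491) = −0.75 ln(0.524509)
  = −0.75 × (-0.645293) = 0.483970 substitutions/site.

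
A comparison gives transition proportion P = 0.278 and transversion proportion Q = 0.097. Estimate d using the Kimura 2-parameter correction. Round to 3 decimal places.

0.583

Under the Kimura two-parameter model, d = −½ ln(1 − 2P − Q) − ¼ ln(1 − 2Q).
1 − 2P − Q = 0.347, giving −½ ln(0.347) = 0.529215.
1 − 2Q = 0.806, giving −¼ ln(0.806) = 0.053918.
d = 0.529215 + 0.053918 = 0.583133.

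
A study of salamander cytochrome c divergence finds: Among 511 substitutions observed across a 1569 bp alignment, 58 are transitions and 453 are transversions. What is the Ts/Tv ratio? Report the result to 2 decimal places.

0.13

R = 58/453 = 0.128035… ≈ 0.13 (to 2 d.p.).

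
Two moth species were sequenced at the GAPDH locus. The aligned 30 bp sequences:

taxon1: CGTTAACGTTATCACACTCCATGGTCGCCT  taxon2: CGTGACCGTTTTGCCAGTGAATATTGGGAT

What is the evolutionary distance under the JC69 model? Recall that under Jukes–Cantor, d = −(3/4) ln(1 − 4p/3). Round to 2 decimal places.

0.65

The sequences differ at 13 of 30 sites, so p = 13/30 ≈ 0.433333.
d = −(3/4) ln(1 − 4p/3) = −0.75 ln(1 − 0.577777) = −0.75 ln(0.422223)
  = −0.75 × (-0.862222) = 0.646667 substitutions/site.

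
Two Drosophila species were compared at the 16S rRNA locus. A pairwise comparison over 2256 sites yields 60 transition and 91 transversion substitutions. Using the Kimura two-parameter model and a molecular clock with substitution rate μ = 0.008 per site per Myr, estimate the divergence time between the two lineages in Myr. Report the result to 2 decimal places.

P = 60/2256 ≈ 0.026596 and Q = 91/2256 ≈ 0.040337.
Under the Kimura two-parameter model, d = −½ ln(1 − 2P − Q) − ¼ ln(1 − 2Q).
1 − 2P − Q = 0.906471, giving −½ ln(0.906471) = 0.049098.
1 − 2Q = 0.919326, giving −¼ ln(0.919326) = 0.021029.
d = 0.049098 + 0.021029 = 0.070127.
Under a molecular clock d = 2μt, so t = d/(2μ) = 0.070127 / (2 × 0.008) = 4.38 Myr.

4.38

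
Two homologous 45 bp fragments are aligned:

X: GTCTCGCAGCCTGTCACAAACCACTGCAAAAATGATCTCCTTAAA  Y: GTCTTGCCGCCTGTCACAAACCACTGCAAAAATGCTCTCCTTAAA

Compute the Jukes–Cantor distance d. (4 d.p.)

The sequences differ at 3 of 45 sites (5, 8, 35), so p = 3/45 ≈ 0.066667.
d = −(3/4) ln(1 − 4p/3) = −0.75 ln(1 − 0.088889) = −0.75 ln(0.911111)
  = −0.75 × (-0.093091) = 0.069818 substitutions/site.

0.0698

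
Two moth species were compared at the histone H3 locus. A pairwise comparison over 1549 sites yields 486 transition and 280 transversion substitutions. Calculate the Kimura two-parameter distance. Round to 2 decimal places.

P = 486/1549 ≈ 0.313751 and Q = 280/1549 ≈ 0.180762.
Under the Kimura two-parameter model, d = −½ ln(1 − 2P − Q) − ¼ ln(1 − 2Q).
1 − 2P − Q = 0.191736, giving −½ ln(0.191736) = 0.825818.
1 − 2Q = 0.638476, giving −¼ ln(0.638476) = 0.112168.
d = 0.825818 + 0.112168 = 0.937986.

0.94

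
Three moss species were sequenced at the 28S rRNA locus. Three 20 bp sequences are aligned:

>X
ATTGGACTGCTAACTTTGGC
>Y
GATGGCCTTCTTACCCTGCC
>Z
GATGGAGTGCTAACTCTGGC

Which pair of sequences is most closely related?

X and Z

X–Y: 8/20 differ, p = 0.400, d = 0.572.
X–Z: 4/20 differ, p = 0.200, d = 0.233.
Y–Z: 6/20 differ, p = 0.300, d = 0.383.
The smallest distance is between X and Z.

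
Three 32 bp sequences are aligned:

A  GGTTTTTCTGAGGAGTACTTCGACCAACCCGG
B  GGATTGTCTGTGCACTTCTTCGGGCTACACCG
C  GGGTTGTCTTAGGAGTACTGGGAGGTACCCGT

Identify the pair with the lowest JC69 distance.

A and C

A–B: 11/32 differ, p = 0.344, d = 0.460.
A–C: 9/32 differ, p = 0.281, d = 0.353.
B–C: 13/32 differ, p = 0.406, d = 0.585.
The smallest distance is between A and C.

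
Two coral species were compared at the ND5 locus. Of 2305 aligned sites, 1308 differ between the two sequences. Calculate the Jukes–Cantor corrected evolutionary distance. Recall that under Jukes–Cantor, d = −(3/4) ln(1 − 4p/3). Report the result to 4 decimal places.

p = 1308/2305 ≈ 0.567462.
d = −(3/4) ln(1 − 4p/3) = −0.75 ln(1 − 0.756616) = −0.75 ln(0.243384)
  = −0.75 × (-1.413115) = 1.059836 substitutions/site.

1.0598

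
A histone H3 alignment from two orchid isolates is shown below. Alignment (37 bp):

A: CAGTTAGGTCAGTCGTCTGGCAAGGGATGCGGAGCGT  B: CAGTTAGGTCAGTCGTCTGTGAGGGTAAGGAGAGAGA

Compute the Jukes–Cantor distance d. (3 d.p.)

The sequences differ at 9 of 37 sites (20, 21, 23, 26, 28, 30, 31, 35, 37), so p = 9/37 ≈ 0.243243.
d = −(3/4) ln(1 − 4p/3) = −0.75 ln(1 − 0.324324) = −0.75 ln(0.675676)
  = −0.75 × (-0.392042) = 0.294032 substitutions/site.

0.294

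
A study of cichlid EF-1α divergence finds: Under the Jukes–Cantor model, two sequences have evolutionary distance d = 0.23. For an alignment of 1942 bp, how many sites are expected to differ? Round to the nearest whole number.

Invert JC69: p = (3/4)(1 − e^(−4d/3)) = 0.75 × (1 − e^(-0.306667)) = 0.75 × (1 − 0.735896) = 0.198078.
Expected differing sites = pL ≈ 0.198078 × 1942 = 384.667476 ≈ 385.

385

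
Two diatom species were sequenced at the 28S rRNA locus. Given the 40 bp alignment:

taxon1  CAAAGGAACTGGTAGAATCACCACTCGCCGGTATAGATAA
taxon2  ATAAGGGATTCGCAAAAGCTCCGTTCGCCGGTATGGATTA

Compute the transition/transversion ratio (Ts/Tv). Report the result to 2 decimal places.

Transitions are A↔G and C↔T; transversions are all other mismatches.
Transitions: 7. Transversions: 6.
R = 7/6 = 1.166666… ≈ 1.17 (to 2 d.p.).

1.17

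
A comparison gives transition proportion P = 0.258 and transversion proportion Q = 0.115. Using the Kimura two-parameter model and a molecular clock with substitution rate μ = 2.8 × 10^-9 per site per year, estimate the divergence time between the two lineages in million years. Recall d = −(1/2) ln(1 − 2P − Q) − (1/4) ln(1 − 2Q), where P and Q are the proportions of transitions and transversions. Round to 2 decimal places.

100.68

Under the Kimura two-parameter model, d = −½ ln(1 − 2P − Q) − ¼ ln(1 − 2Q).
1 − 2P − Q = 0.369, giving −½ ln(0.369) = 0.498479.
1 − 2Q = 0.77, giving −¼ ln(0.77) = 0.065341.
d = 0.498479 + 0.065341 = 0.563820.
Under a molecular clock d = 2μt, so t = d/(2μ) = 0.563820 / (2 × 2.8 × 10^-9) = 100.68 million years.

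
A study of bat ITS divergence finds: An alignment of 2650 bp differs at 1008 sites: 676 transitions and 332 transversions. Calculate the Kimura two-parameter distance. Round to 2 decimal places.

P = 676/2650 ≈ 0.255094 and Q = 332/2650 ≈ 0.125283.
Under the Kimura two-parameter model, d = −½ ln(1 − 2P − Q) − ¼ ln(1 − 2Q).
1 − 2P − Q = 0.364529, giving −½ ln(0.364529) = 0.504575.
1 − 2Q = 0.749434, giving −¼ ln(0.749434) = 0.072109.
d = 0.504575 + 0.072109 = 0.576684.

0.58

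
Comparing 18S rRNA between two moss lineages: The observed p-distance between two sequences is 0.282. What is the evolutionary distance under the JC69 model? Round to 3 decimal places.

0.354

d = −(3/4) ln(1 − 4p/3) = −0.75 ln(1 − 0.376) = −0.75 ln(0.624)
  = −0.75 × (-0.471605) = 0.353704 substitutions/site.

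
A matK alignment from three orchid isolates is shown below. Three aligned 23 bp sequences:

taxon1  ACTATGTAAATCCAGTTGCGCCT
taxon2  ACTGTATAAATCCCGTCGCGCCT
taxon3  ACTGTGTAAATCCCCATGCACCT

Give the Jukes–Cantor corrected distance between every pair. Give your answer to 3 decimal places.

d(taxon1,taxon2) = 0.198, d(taxon1,taxon3) = 0.257, d(taxon2,taxon3) = 0.257

taxon1–taxon2: 4/23 sites differ → p ≈ 0.173913, d = −0.75 ln(1 − 0.231884) = 0.197861 ≈ 0.198.
taxon1–taxon3: 5/23 sites differ → p ≈ 0.217391, d = −0.75 ln(1 − 0.289855) = 0.256715 ≈ 0.257.
taxon2–taxon3: 5/23 sites differ → p ≈ 0.217391, d = −0.75 ln(1 − 0.289855) = 0.256715 ≈ 0.257.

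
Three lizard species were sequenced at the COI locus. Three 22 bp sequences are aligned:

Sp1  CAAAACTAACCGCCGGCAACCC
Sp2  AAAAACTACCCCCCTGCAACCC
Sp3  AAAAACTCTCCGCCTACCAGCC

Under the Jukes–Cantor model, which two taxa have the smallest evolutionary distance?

Sp1 and Sp2

Sp1–Sp2: 4/22 differ, p = 0.182, d = 0.208.
Sp1–Sp3: 7/22 differ, p = 0.318, d = 0.414.
Sp2–Sp3: 6/22 differ, p = 0.273, d = 0.339.
The smallest distance is between Sp1 and Sp2.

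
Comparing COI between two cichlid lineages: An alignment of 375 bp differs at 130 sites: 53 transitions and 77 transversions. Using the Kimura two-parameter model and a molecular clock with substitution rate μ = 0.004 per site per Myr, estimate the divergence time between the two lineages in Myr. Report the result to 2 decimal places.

58.36

P = 53/375 ≈ 0.141333 and Q = 77/375 ≈ 0.205333.
Under the Kimura two-parameter model, d = −½ ln(1 − 2P − Q) − ¼ ln(1 − 2Q).
1 − 2P − Q = 0.512001, giving −½ ln(0.512001) = 0.334714.
1 − 2Q = 0.589334, giving −¼ ln(0.589334) = 0.132191.
d = 0.334714 + 0.132191 = 0.466905.
Under a molecular clock d = 2μt, so t = d/(2μ) = 0.466905 / (2 × 0.004) = 58.36 Myr.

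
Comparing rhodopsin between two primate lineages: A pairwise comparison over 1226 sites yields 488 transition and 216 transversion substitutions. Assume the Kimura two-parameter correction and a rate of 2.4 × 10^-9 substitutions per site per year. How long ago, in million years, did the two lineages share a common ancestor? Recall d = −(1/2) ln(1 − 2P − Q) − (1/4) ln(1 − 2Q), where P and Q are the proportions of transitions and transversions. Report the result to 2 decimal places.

396.08

P = 488/1226 ≈ 0.398042 and Q = 216/1226 ≈ 0.176183.
Under the Kimura two-parameter model, d = −½ ln(1 − 2P − Q) − ¼ ln(1 − 2Q).
1 − 2P − Q = 0.027733, giving −½ ln(0.027733) = 1.792566.
1 − 2Q = 0.647634, giving −¼ ln(0.647634) = 0.108607.
d = 1.792566 + 0.108607 = 1.901173.
Under a molecular clock d = 2μt, so t = d/(2μ) = 1.901173 / (2 × 2.4 × 10^-9) = 396.08 million years.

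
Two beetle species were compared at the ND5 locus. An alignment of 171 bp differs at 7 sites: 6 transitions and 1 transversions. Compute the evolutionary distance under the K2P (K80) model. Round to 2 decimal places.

P = 6/171 ≈ 0.035088 and Q = 1/171 ≈ 0.005848.
Under the Kimura two-parameter model, d = −½ ln(1 − 2P − Q) − ¼ ln(1 − 2Q).
1 − 2P − Q = 0.923976, giving −½ ln(0.923976) = 0.039535.
1 − 2Q = 0.988304, giving −¼ ln(0.988304) = 0.002941.
d = 0.039535 + 0.002941 = 0.042476.

0.04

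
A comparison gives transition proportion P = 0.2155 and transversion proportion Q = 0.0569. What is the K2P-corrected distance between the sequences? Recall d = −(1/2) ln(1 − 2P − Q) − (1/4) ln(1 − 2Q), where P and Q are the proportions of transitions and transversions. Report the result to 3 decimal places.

Under the Kimura two-parameter model, d = −½ ln(1 − 2P − Q) − ¼ ln(1 − 2Q).
1 − 2P − Q = 0.5121, giving −½ ln(0.5121) = 0.334618.
1 − 2Q = 0.8862, giving −¼ ln(0.8862) = 0.030203.
d = 0.334618 + 0.030203 = 0.364821.

0.365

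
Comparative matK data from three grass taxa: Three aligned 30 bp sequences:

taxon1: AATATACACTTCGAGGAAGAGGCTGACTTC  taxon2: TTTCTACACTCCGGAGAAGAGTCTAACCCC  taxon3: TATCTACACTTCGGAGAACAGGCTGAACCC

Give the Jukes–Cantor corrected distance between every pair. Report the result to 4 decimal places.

d(taxon1,taxon2) = 0.4408, d(taxon1,taxon3) = 0.3295, d(taxon2,taxon3) = 0.2326

taxon1–taxon2: 10/30 sites differ → p ≈ 0.333333, d = −0.75 ln(1 − 0.444444) = 0.440839 ≈ 0.4408.
taxon1–taxon3: 8/30 sites differ → p ≈ 0.266667, d = −0.75 ln(1 − 0.355556) = 0.329526 ≈ 0.3295.
taxon2–taxon3: 6/30 sites differ → p = 0.2, d = −0.75 ln(1 − 0.266667) = 0.232617 ≈ 0.2326.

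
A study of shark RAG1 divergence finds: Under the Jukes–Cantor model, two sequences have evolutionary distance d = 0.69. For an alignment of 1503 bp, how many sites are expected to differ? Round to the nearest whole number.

678

Invert JC69: p = (3/4)(1 − e^(−4d/3)) = 0.75 × (1 − e^(-0.92)) = 0.75 × (1 − 0.398519) = 0.451111.
Expected differing sites = pL ≈ 0.451111 × 1503 = 678.019833 ≈ 678.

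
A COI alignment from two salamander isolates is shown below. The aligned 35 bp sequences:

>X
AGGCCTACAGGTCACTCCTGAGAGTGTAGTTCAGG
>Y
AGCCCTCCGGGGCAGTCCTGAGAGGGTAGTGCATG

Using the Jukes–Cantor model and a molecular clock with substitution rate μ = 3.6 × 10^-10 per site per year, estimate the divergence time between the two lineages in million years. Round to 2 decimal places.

378.65

The sequences differ at 8 of 35 sites (3, 7, 9, 12, 15, 25, 31, 34), so p = 8/35 ≈ 0.228571.
d = −(3/4) ln(1 − 4p/3) = −0.75 ln(1 − 0.304761) = −0.75 ln(0.695239)
  = −0.75 × (-0.363500) = 0.272625 substitutions/site.
Under a molecular clock d = 2μt, so t = d/(2μ) = 0.272625 / (2 × 3.6 × 10^-10) = 378.65 million years.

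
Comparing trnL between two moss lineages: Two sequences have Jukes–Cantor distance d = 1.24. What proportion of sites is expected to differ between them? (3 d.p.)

0.606

p = (3/4)(1 − e^(−4d/3)) = 0.75 × (1 − e^(-1.653333)) = 0.75 × (1 − 0.191411) = 0.606442.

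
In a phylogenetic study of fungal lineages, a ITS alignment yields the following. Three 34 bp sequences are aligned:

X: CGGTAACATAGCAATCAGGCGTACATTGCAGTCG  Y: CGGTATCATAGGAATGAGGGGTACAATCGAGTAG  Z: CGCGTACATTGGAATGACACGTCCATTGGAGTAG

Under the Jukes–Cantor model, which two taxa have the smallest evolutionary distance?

X and Y

X–Y: 8/34 differ, p = 0.235, d = 0.282.
X–Z: 11/34 differ, p = 0.324, d = 0.423.
Y–Z: 11/34 differ, p = 0.324, d = 0.423.
The smallest distance is between X and Y.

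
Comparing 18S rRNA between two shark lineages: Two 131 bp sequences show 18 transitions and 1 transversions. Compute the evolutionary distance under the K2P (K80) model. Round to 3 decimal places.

P = 18/131 ≈ 0.137405 and Q = 1/131 ≈ 0.007634.
Under the Kimura two-parameter model, d = −½ ln(1 − 2P − Q) − ¼ ln(1 − 2Q).
1 − 2P − Q = 0.717556, giving −½ ln(0.717556) = 0.165952.
1 − 2Q = 0.984732, giving −¼ ln(0.984732) = 0.003846.
d = 0.165952 + 0.003846 = 0.169798.

0.170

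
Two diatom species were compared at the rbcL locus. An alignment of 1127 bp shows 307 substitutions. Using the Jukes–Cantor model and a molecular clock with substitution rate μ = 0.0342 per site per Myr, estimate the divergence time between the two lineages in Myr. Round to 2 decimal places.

p = 307/1127 ≈ 0.272405.
d = −(3/4) ln(1 − 4p/3) = −0.75 ln(1 − 0.363207) = −0.75 ln(0.636793)
  = −0.75 × (-0.451311) = 0.338483 substitutions/site.
Under a molecular clock d = 2μt, so t = d/(2μ) = 0.338483 / (2 × 0.0342) = 4.95 Myr.

4.95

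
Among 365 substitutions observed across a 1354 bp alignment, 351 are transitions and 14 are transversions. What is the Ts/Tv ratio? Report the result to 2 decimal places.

25.07

R = 351/14 = 25.071428… ≈ 25.07 (to 2 d.p.).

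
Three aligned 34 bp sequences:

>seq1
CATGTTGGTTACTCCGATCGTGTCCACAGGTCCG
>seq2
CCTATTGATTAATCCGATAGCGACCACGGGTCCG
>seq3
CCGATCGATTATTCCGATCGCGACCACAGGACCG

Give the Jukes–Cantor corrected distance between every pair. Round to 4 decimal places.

d(seq1,seq2) = 0.2824, d(seq1,seq3) = 0.3265, d(seq2,seq3) = 0.2012

seq1–seq2: 8/34 sites differ → p ≈ 0.235294, d = −0.75 ln(1 − 0.313725) = 0.282358 ≈ 0.2824.
seq1–seq3: 9/34 sites differ → p ≈ 0.264706, d = −0.75 ln(1 − 0.352941) = 0.326488 ≈ 0.3265.
seq2–seq3: 6/34 sites differ → p ≈ 0.176471, d = −0.75 ln(1 − 0.235295) = 0.201199 ≈ 0.2012.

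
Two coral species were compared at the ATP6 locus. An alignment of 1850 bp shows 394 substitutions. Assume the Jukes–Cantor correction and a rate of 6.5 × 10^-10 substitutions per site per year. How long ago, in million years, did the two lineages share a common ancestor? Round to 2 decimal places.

p = 394/1850 ≈ 0.212973.
d = −(3/4) ln(1 − 4p/3) = −0.75 ln(1 − 0.283964) = −0.75 ln(0.716036)
  = −0.75 × (-0.334025) = 0.250519 substitutions/site.
Under a molecular clock d = 2μt, so t = d/(2μ) = 0.250519 / (2 × 6.5 × 10^-10) = 192.71 million years.

192.71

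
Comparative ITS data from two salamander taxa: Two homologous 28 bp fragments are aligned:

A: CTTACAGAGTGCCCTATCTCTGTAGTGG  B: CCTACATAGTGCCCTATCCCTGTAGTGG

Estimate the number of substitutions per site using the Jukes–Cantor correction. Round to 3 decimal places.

0.116

The sequences differ at 3 of 28 sites (2, 7, 19), so p = 3/28 ≈ 0.107143.
d = −(3/4) ln(1 − 4p/3) = −0.75 ln(1 − 0.142857) = −0.75 ln(0.857143)
  = −0.75 × (-0.154151) = 0.115613 substitutions/site.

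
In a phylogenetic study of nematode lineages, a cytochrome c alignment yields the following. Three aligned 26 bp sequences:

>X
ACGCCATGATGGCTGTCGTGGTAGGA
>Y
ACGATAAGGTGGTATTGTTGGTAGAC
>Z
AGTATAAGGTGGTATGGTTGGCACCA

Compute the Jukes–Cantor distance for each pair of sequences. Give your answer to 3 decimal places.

X–Y: 11/26 sites differ → p ≈ 0.423077, d = −0.75 ln(1 − 0.564103) = 0.622762 ≈ 0.623.
X–Z: 15/26 sites differ → p ≈ 0.576923, d = −0.75 ln(1 − 0.769231) = 1.099754 ≈ 1.100.
Y–Z: 7/26 sites differ → p ≈ 0.269231, d = −0.75 ln(1 − 0.358975) = 0.333515 ≈ 0.334.

d(X,Y) = 0.623, d(X,Z) = 1.100, d(Y,Z) = 0.334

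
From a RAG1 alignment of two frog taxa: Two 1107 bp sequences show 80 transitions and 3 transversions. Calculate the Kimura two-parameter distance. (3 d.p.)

0.081

P = 80/1107 ≈ 0.072267 and Q = 3/1107 ≈ 0.00271.
Under the Kimura two-parameter model, d = −½ ln(1 − 2P − Q) − ¼ ln(1 − 2Q).
1 − 2P − Q = 0.852756, giving −½ ln(0.852756) = 0.079641.
1 − 2Q = 0.99458, giving −¼ ln(0.99458) = 0.001359.
d = 0.079641 + 0.001359 = 0.081000.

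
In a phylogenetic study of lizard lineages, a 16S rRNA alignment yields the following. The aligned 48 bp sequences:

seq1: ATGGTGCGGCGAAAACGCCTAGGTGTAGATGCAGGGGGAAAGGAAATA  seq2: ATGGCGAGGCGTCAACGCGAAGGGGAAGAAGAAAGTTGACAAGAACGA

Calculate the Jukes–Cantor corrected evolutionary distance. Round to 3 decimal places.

The sequences differ at 17 of 48 sites, so p = 17/48 ≈ 0.354167.
d = −(3/4) ln(1 − 4p/3) = −0.75 ln(1 − 0.472223) = −0.75 ln(0.527777)
  = −0.75 × (-0.639081) = 0.479311 substitutions/site.

0.479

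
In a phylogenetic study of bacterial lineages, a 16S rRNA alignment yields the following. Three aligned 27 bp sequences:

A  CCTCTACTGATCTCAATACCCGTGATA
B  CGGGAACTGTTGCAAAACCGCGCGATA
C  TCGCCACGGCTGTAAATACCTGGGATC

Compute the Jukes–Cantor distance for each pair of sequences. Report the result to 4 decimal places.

A–B: 12/27 sites differ → p ≈ 0.444444, d = −0.75 ln(1 − 0.592592) = 0.673455 ≈ 0.6735.
A–C: 10/27 sites differ → p ≈ 0.37037, d = −0.75 ln(1 − 0.493827) = 0.510658 ≈ 0.5107.
B–C: 13/27 sites differ → p ≈ 0.481481, d = −0.75 ln(1 − 0.641975) = 0.770364 ≈ 0.7704.

d(A,B) = 0.6735, d(A,C) = 0.5107, d(B,C) = 0.7704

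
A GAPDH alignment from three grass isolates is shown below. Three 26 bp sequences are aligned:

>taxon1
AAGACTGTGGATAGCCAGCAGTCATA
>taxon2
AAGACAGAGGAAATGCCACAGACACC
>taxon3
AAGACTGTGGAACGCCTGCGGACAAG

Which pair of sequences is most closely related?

taxon1 and taxon3

taxon1–taxon2: 10/26 differ, p = 0.385, d = 0.539.
taxon1–taxon3: 7/26 differ, p = 0.269, d = 0.334.
taxon2–taxon3: 10/26 differ, p = 0.385, d = 0.539.
The smallest distance is between taxon1 and taxon3.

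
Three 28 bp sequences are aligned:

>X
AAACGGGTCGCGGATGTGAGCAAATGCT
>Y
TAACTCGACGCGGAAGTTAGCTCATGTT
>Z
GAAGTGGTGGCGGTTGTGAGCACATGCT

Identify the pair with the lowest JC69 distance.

X and Z

X–Y: 9/28 differ, p = 0.321, d = 0.420.
X–Z: 6/28 differ, p = 0.214, d = 0.252.
Y–Z: 10/28 differ, p = 0.357, d = 0.485.
The smallest distance is between X and Z.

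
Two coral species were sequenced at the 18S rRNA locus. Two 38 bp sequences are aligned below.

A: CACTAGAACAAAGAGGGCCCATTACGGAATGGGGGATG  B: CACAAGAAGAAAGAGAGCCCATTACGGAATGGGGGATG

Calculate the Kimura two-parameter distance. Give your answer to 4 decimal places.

Of 38 sites, 1 differences are transitions and 2 are transversions, so P = 1/38 ≈ 0.026316 and Q = 2/38 ≈ 0.052632.
Under the Kimura two-parameter model, d = −½ ln(1 − 2P − Q) − ¼ ln(1 − 2Q).
1 − 2P − Q = 0.894736, giving −½ ln(0.894736) = 0.055613.
1 − 2Q = 0.894736, giving −¼ ln(0.894736) = 0.027807.
d = 0.055613 + 0.027807 = 0.083420.

0.0834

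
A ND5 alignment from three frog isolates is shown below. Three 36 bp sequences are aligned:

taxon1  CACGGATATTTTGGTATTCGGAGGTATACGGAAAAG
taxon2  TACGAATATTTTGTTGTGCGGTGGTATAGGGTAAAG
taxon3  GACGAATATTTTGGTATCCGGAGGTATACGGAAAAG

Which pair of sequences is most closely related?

taxon1–taxon2: 8/36 differ, p = 0.222, d = 0.264.
taxon1–taxon3: 3/36 differ, p = 0.083, d = 0.088.
taxon2–taxon3: 7/36 differ, p = 0.194, d = 0.225.
The smallest distance is between taxon1 and taxon3.

taxon1 and taxon3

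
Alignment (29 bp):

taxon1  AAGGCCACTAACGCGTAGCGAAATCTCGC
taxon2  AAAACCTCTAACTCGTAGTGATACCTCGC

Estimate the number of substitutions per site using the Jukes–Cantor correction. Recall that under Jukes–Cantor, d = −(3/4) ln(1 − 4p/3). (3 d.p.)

The sequences differ at 7 of 29 sites (3, 4, 7, 13, 19, 22, 24), so p = 7/29 ≈ 0.241379.
d = −(3/4) ln(1 − 4p/3) = −0.75 ln(1 − 0.321839) = −0.75 ln(0.678161)
  = −0.75 × (-0.388371) = 0.291278 substitutions/site.

0.291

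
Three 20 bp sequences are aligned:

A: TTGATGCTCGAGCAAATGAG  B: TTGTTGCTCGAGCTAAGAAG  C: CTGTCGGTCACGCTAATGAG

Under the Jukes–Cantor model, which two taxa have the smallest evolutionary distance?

A–B: 4/20 differ, p = 0.200, d = 0.233.
A–C: 7/20 differ, p = 0.350, d = 0.471.
B–C: 7/20 differ, p = 0.350, d = 0.471.
The smallest distance is between A and B.

A and B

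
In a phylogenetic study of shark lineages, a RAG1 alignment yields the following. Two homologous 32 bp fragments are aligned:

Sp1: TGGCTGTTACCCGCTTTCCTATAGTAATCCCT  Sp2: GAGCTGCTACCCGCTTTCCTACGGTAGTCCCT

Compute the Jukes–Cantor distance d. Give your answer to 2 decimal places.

The sequences differ at 6 of 32 sites (1, 2, 7, 22, 23, 27), so p = 6/32 = 0.1875.
d = −(3/4) ln(1 − 4p/3) = −0.75 ln(1 − 0.25) = −0.75 ln(0.75)
  = −0.75 × (-0.287682) = 0.215762 substitutions/site.

0.22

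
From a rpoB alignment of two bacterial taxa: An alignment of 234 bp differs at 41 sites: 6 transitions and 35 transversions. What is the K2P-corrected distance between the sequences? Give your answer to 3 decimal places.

P = 6/234 ≈ 0.025641 and Q = 35/234 ≈ 0.149573.
Under the Kimura two-parameter model, d = −½ ln(1 − 2P − Q) − ¼ ln(1 − 2Q).
1 − 2P − Q = 0.799145, giving −½ ln(0.799145) = 0.112106.
1 − 2Q = 0.700854, giving −¼ ln(0.700854) = 0.088864.
d = 0.112106 + 0.088864 = 0.200970.

0.201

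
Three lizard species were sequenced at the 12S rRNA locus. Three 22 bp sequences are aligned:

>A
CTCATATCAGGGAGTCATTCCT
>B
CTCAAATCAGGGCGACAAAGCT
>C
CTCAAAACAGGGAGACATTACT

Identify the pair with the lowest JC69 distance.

A and C

A–B: 6/22 differ, p = 0.273, d = 0.339.
A–C: 4/22 differ, p = 0.182, d = 0.208.
B–C: 5/22 differ, p = 0.227, d = 0.271.
The smallest distance is between A and C.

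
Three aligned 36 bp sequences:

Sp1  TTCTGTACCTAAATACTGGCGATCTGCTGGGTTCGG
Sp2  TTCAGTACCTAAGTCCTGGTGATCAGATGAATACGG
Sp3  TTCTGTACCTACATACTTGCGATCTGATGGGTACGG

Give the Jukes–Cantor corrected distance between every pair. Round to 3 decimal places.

Sp1–Sp2: 9/36 sites differ → p = 0.25, d = −0.75 ln(1 − 0.333333) = 0.304098 ≈ 0.304.
Sp1–Sp3: 4/36 sites differ → p ≈ 0.111111, d = −0.75 ln(1 − 0.148148) = 0.120257 ≈ 0.120.
Sp2–Sp3: 9/36 sites differ → p = 0.25, d = −0.75 ln(1 − 0.333333) = 0.304098 ≈ 0.304.

d(Sp1,Sp2) = 0.304, d(Sp1,Sp3) = 0.120, d(Sp2,Sp3) = 0.304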